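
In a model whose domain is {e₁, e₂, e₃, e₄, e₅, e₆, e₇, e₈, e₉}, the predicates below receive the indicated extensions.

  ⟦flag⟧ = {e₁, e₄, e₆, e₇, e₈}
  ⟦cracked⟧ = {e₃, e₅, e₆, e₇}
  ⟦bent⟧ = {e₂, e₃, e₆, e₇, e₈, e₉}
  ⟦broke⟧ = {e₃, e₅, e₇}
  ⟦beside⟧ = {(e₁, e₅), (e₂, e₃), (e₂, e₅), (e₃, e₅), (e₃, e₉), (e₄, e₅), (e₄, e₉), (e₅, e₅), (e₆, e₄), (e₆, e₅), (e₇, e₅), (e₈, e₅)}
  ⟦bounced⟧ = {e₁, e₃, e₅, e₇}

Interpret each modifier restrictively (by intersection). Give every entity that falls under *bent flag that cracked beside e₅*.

{e₆, e₇}

⟦that cracked⟧ = ⟦cracked⟧ = {e₃, e₅, e₆, e₇}
⟦beside e₅⟧ = {x : ⟨x, e₅⟩ ∈ ⟦beside⟧} = {e₁, e₂, e₃, e₄, e₅, e₆, e₇, e₈}
⟦flag⟧ = {e₁, e₄, e₆, e₇, e₈}
… ∩ ⟦that cracked⟧ = {e₁, e₄, e₆, e₇, e₈} ∩ {e₃, e₅, e₆, e₇} = {e₆, e₇}
… ∩ ⟦beside e₅⟧ = {e₆, e₇} ∩ {e₁, e₂, e₃, e₄, e₅, e₆, e₇, e₈} = {e₆, e₇}
… ∩ ⟦bent⟧ = {e₆, e₇} ∩ {e₂, e₃, e₆, e₇, e₈, e₉} = {e₆, e₇}
So ⟦bent flag that cracked beside e₅⟧ = {e₆, e₇}.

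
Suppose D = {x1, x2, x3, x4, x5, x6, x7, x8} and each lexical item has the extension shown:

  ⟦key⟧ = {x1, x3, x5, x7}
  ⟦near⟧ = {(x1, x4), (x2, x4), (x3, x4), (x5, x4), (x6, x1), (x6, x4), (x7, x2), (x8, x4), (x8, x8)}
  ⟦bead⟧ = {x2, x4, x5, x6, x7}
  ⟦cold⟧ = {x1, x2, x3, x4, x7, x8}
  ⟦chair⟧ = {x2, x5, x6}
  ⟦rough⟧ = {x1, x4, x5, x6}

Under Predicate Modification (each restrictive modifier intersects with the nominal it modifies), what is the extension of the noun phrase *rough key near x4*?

{x1, x5}

⟦near x4⟧ = {x : ⟨x, x4⟩ ∈ ⟦near⟧} = {x1, x2, x3, x5, x6, x8}
⟦key⟧ = {x1, x3, x5, x7}
… ∩ ⟦near x4⟧ = {x1, x3, x5, x7} ∩ {x1, x2, x3, x5, x6, x8} = {x1, x3, x5}
… ∩ ⟦rough⟧ = {x1, x3, x5} ∩ {x1, x4, x5, x6} = {x1, x5}
So ⟦rough key near x4⟧ = {x1, x5}.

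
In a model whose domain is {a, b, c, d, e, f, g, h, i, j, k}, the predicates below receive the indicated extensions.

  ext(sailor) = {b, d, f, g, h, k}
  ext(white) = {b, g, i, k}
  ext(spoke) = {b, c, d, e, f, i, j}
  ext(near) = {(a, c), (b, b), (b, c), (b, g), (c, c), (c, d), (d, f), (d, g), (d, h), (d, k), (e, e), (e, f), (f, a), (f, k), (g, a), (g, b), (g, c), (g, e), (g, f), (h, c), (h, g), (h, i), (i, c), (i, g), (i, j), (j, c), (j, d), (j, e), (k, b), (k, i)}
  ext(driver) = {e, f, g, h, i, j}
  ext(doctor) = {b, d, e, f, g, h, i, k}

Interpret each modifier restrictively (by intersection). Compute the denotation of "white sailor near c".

⟦near c⟧ = {x : ⟨x, c⟩ ∈ ⟦near⟧} = {a, b, c, g, h, i, j}
⟦sailor⟧ = {b, d, f, g, h, k}
… ∩ ⟦near c⟧ = {b, d, f, g, h, k} ∩ {a, b, c, g, h, i, j} = {b, g, h}
… ∩ ⟦white⟧ = {b, g, h} ∩ {b, g, i, k} = {b, g}
So ⟦white sailor near c⟧ = {b, g}.

{b, g}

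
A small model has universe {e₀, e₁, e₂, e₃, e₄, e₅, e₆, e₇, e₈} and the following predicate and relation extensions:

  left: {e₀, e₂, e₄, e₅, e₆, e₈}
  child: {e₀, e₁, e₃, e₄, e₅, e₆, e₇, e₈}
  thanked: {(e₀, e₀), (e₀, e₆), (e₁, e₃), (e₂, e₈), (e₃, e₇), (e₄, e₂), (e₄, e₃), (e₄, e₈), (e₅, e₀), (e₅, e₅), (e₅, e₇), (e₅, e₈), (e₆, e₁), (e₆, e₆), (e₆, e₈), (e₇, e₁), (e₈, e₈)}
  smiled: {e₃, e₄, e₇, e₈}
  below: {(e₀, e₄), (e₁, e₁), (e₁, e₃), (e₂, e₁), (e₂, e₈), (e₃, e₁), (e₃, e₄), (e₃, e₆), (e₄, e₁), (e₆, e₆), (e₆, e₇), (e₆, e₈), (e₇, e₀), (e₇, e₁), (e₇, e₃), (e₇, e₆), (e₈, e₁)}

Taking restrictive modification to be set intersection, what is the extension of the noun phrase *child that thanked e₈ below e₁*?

⟦that thanked e₈⟧ = {x : ⟨x, e₈⟩ ∈ ⟦thanked⟧} = {e₂, e₄, e₅, e₆, e₈}
⟦below e₁⟧ = {x : ⟨x, e₁⟩ ∈ ⟦below⟧} = {e₁, e₂, e₃, e₄, e₇, e₈}
⟦child⟧ = {e₀, e₁, e₃, e₄, e₅, e₆, e₇, e₈}
… ∩ ⟦that thanked e₈⟧ = {e₀, e₁, e₃, e₄, e₅, e₆, e₇, e₈} ∩ {e₂, e₄, e₅, e₆, e₈} = {e₄, e₅, e₆, e₈}
… ∩ ⟦below e₁⟧ = {e₄, e₅, e₆, e₈} ∩ {e₁, e₂, e₃, e₄, e₇, e₈} = {e₄, e₈}
So ⟦child that thanked e₈ below e₁⟧ = {e₄, e₈}.

{e₄, e₈}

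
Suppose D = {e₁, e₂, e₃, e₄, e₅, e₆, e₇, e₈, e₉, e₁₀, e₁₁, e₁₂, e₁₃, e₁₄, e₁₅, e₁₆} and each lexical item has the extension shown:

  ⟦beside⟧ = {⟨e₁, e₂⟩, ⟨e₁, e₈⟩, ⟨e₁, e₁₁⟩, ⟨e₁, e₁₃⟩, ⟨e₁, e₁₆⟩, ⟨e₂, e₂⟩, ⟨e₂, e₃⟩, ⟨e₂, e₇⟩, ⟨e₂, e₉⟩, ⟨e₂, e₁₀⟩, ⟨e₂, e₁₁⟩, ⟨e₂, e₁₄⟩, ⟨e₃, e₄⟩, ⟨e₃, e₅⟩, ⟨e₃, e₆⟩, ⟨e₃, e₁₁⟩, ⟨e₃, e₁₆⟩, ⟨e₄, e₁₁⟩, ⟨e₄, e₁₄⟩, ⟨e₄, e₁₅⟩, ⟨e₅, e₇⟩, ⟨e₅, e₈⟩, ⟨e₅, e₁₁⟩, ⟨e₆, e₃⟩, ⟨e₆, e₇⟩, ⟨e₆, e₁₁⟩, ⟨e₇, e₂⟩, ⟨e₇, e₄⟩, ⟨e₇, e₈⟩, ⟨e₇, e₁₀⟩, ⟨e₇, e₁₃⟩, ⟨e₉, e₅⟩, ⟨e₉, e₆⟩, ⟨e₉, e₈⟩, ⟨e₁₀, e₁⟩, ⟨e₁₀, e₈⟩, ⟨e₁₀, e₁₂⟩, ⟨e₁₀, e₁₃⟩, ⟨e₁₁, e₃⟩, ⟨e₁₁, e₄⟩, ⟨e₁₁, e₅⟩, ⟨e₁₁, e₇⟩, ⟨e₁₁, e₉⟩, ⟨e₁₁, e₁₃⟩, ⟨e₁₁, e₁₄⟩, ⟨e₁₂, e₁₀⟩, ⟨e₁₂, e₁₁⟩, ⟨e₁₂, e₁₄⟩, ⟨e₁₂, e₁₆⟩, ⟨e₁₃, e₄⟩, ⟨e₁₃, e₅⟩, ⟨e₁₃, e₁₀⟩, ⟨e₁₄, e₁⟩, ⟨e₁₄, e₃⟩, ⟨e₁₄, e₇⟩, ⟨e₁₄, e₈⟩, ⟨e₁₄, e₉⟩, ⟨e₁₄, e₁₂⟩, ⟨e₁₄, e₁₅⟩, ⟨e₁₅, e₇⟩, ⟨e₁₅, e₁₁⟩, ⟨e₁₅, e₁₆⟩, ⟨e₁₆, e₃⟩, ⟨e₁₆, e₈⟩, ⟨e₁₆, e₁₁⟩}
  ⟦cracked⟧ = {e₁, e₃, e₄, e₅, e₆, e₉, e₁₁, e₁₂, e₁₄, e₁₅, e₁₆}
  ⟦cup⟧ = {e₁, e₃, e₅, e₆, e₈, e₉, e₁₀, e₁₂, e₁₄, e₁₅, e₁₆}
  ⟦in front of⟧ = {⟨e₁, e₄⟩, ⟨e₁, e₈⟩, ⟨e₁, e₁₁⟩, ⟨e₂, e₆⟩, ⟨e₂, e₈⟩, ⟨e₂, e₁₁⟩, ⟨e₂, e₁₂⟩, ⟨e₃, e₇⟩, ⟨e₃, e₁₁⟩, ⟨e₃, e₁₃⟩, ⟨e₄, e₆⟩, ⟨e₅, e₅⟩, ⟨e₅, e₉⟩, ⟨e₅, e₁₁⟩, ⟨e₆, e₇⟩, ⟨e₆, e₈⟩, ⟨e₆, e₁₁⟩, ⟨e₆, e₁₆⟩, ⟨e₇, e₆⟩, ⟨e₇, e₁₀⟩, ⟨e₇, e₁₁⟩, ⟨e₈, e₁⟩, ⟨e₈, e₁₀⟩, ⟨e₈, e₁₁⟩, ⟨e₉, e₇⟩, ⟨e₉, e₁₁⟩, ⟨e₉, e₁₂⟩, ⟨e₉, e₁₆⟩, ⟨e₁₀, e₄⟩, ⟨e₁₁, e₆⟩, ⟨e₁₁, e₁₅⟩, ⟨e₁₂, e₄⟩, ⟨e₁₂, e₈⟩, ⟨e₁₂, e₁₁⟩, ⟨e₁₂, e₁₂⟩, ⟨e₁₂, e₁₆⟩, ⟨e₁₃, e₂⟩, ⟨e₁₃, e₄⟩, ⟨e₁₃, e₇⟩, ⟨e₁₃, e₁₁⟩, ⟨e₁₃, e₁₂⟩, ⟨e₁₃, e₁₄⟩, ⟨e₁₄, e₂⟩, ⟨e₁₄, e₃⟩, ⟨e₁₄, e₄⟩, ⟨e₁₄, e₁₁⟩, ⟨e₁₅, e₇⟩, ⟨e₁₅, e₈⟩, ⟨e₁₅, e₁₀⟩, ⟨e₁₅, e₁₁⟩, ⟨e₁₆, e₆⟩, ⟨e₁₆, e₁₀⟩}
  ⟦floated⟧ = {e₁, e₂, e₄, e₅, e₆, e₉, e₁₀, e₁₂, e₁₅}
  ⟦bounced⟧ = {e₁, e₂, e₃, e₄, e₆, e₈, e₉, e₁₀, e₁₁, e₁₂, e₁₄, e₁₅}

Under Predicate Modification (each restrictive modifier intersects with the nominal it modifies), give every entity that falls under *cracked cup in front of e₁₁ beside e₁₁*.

{e₁, e₃, e₅, e₆, e₁₂, e₁₅}

⟦in front of e₁₁⟧ = {x : ⟨x, e₁₁⟩ ∈ ⟦in front of⟧} = {e₁, e₂, e₃, e₅, e₆, e₇, e₈, e₉, e₁₂, e₁₃, e₁₄, e₁₅}
⟦beside e₁₁⟧ = {x : ⟨x, e₁₁⟩ ∈ ⟦beside⟧} = {e₁, e₂, e₃, e₄, e₅, e₆, e₁₂, e₁₅, e₁₆}
⟦cup⟧ = {e₁, e₃, e₅, e₆, e₈, e₉, e₁₀, e₁₂, e₁₄, e₁₅, e₁₆}
… ∩ ⟦in front of e₁₁⟧ = {e₁, e₃, e₅, e₆, e₈, e₉, e₁₀, e₁₂, e₁₄, e₁₅, e₁₆} ∩ {e₁, e₂, e₃, e₅, e₆, e₇, e₈, e₉, e₁₂, e₁₃, e₁₄, e₁₅} = {e₁, e₃, e₅, e₆, e₈, e₉, e₁₂, e₁₄, e₁₅}
… ∩ ⟦beside e₁₁⟧ = {e₁, e₃, e₅, e₆, e₈, e₉, e₁₂, e₁₄, e₁₅} ∩ {e₁, e₂, e₃, e₄, e₅, e₆, e₁₂, e₁₅, e₁₆} = {e₁, e₃, e₅, e₆, e₁₂, e₁₅}
… ∩ ⟦cracked⟧ = {e₁, e₃, e₅, e₆, e₁₂, e₁₅} ∩ {e₁, e₃, e₄, e₅, e₆, e₉, e₁₁, e₁₂, e₁₄, e₁₅, e₁₆} = {e₁, e₃, e₅, e₆, e₁₂, e₁₅}
So ⟦cracked cup in front of e₁₁ beside e₁₁⟧ = {e₁, e₃, e₅, e₆, e₁₂, e₁₅}.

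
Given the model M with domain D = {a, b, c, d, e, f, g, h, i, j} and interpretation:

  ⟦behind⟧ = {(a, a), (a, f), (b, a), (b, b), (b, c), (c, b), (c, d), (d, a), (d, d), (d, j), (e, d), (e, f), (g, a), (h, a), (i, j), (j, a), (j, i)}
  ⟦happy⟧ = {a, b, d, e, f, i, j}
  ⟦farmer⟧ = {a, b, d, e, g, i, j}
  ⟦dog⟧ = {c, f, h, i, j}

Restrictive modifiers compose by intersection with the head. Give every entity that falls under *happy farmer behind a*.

⟦behind a⟧ = {x : ⟨x, a⟩ ∈ ⟦behind⟧} = {a, b, d, g, h, j}
⟦farmer⟧ = {a, b, d, e, g, i, j}
… ∩ ⟦behind a⟧ = {a, b, d, e, g, i, j} ∩ {a, b, d, g, h, j} = {a, b, d, g, j}
… ∩ ⟦happy⟧ = {a, b, d, g, j} ∩ {a, b, d, e, f, i, j} = {a, b, d, j}
So ⟦happy farmer behind a⟧ = {a, b, d, j}.

{a, b, d, j}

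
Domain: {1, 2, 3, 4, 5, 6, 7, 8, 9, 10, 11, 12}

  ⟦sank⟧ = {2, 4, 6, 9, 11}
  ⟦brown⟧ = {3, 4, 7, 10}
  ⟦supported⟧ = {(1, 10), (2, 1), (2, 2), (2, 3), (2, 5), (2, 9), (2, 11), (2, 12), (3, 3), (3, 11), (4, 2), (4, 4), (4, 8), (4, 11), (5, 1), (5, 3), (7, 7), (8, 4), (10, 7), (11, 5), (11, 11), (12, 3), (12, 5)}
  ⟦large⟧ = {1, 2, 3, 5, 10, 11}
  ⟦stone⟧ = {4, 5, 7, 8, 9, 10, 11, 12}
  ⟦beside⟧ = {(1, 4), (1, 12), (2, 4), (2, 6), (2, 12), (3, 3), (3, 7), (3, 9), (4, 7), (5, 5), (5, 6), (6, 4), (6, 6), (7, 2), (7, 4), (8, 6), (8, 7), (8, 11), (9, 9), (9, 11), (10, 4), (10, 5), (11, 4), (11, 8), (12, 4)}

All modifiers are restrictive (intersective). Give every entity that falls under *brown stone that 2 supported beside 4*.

{ }

⟦that 2 supported⟧ = {x : ⟨2, x⟩ ∈ ⟦supported⟧} = {1, 2, 3, 5, 9, 11, 12}
⟦beside 4⟧ = {x : ⟨x, 4⟩ ∈ ⟦beside⟧} = {1, 2, 6, 7, 10, 11, 12}
⟦stone⟧ = {4, 5, 7, 8, 9, 10, 11, 12}
… ∩ ⟦that 2 supported⟧ = {4, 5, 7, 8, 9, 10, 11, 12} ∩ {1, 2, 3, 5, 9, 11, 12} = {5, 9, 11, 12}
… ∩ ⟦beside 4⟧ = {5, 9, 11, 12} ∩ {1, 2, 6, 7, 10, 11, 12} = {11, 12}
… ∩ ⟦brown⟧ = {11, 12} ∩ {3, 4, 7, 10} = ∅
So ⟦brown stone that 2 supported beside 4⟧ = { }.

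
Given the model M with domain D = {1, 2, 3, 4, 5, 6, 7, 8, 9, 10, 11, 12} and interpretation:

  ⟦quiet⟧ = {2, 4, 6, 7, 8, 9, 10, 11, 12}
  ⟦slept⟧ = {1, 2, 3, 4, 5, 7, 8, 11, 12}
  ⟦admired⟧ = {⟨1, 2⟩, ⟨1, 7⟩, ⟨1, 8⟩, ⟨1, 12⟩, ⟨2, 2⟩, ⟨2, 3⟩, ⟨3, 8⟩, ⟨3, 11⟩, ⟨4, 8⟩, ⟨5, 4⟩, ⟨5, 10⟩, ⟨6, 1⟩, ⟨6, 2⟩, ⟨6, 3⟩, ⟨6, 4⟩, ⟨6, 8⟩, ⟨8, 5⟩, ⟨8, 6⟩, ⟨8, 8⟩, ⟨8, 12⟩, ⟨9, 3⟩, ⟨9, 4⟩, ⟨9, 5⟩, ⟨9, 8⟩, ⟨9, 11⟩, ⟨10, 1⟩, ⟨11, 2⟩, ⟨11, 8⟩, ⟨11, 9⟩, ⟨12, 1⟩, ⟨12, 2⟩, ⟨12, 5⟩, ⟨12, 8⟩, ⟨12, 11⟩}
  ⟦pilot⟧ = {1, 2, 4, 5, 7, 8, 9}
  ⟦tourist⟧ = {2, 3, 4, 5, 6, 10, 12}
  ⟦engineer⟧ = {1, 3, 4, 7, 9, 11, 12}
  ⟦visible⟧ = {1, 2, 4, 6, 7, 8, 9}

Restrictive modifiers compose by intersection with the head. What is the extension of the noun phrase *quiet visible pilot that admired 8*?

{4, 8, 9}

⟦that admired 8⟧ = {x : ⟨x, 8⟩ ∈ ⟦admired⟧} = {1, 3, 4, 6, 8, 9, 11, 12}
⟦pilot⟧ = {1, 2, 4, 5, 7, 8, 9}
… ∩ ⟦that admired 8⟧ = {1, 2, 4, 5, 7, 8, 9} ∩ {1, 3, 4, 6, 8, 9, 11, 12} = {1, 4, 8, 9}
… ∩ ⟦quiet⟧ = {1, 4, 8, 9} ∩ {2, 4, 6, 7, 8, 9, 10, 11, 12} = {4, 8, 9}
… ∩ ⟦visible⟧ = {4, 8, 9} ∩ {1, 2, 4, 6, 7, 8, 9} = {4, 8, 9}
So ⟦quiet visible pilot that admired 8⟧ = {4, 8, 9}.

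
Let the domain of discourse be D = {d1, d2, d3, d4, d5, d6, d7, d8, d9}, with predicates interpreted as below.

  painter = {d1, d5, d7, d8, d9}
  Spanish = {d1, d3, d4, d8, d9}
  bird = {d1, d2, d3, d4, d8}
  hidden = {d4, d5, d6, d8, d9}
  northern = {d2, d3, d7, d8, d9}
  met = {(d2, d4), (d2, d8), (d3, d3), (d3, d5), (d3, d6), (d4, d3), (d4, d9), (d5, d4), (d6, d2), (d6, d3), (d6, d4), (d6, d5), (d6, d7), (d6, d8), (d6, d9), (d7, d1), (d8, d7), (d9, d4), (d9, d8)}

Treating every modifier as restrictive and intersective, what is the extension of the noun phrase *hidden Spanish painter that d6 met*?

{d8, d9}

⟦that d6 met⟧ = {x : ⟨d6, x⟩ ∈ ⟦met⟧} = {d2, d3, d4, d5, d7, d8, d9}
⟦painter⟧ = {d1, d5, d7, d8, d9}
… ∩ ⟦that d6 met⟧ = {d1, d5, d7, d8, d9} ∩ {d2, d3, d4, d5, d7, d8, d9} = {d5, d7, d8, d9}
… ∩ ⟦hidden⟧ = {d5, d7, d8, d9} ∩ {d4, d5, d6, d8, d9} = {d5, d8, d9}
… ∩ ⟦Spanish⟧ = {d5, d8, d9} ∩ {d1, d3, d4, d8, d9} = {d8, d9}
So ⟦hidden Spanish painter that d6 met⟧ = {d8, d9}.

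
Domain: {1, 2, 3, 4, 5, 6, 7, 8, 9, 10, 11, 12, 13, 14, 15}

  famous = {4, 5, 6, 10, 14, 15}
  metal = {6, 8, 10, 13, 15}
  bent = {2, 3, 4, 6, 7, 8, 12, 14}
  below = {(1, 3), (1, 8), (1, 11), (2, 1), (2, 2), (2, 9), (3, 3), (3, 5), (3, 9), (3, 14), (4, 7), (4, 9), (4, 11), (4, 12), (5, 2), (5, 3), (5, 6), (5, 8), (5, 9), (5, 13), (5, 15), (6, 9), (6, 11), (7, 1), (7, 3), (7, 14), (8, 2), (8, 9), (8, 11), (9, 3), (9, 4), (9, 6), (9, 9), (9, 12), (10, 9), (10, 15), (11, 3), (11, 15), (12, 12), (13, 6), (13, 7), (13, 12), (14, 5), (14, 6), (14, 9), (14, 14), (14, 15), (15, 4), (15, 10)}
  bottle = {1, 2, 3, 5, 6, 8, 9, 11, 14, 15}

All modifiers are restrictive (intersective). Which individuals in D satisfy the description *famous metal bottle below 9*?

{6}

⟦below 9⟧ = {x : ⟨x, 9⟩ ∈ ⟦below⟧} = {2, 3, 4, 5, 6, 8, 9, 10, 14}
⟦bottle⟧ = {1, 2, 3, 5, 6, 8, 9, 11, 14, 15}
… ∩ ⟦below 9⟧ = {1, 2, 3, 5, 6, 8, 9, 11, 14, 15} ∩ {2, 3, 4, 5, 6, 8, 9, 10, 14} = {2, 3, 5, 6, 8, 9, 14}
… ∩ ⟦famous⟧ = {2, 3, 5, 6, 8, 9, 14} ∩ {4, 5, 6, 10, 14, 15} = {5, 6, 14}
… ∩ ⟦metal⟧ = {5, 6, 14} ∩ {6, 8, 10, 13, 15} = {6}
So ⟦famous metal bottle below 9⟧ = {6}.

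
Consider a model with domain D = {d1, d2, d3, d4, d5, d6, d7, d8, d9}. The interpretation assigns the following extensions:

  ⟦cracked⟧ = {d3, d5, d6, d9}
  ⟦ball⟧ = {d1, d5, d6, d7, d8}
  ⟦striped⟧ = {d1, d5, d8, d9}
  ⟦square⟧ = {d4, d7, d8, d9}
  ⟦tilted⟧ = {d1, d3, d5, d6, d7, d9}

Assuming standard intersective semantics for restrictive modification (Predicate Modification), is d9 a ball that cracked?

no

⟦that cracked⟧ = ⟦cracked⟧ = {d3, d5, d6, d9}
⟦ball⟧ = {d1, d5, d6, d7, d8}
… ∩ ⟦that cracked⟧ = {d1, d5, d6, d7, d8} ∩ {d3, d5, d6, d9} = {d5, d6}
⟦ball that cracked⟧ = {d5, d6}; d9 ∉ this set.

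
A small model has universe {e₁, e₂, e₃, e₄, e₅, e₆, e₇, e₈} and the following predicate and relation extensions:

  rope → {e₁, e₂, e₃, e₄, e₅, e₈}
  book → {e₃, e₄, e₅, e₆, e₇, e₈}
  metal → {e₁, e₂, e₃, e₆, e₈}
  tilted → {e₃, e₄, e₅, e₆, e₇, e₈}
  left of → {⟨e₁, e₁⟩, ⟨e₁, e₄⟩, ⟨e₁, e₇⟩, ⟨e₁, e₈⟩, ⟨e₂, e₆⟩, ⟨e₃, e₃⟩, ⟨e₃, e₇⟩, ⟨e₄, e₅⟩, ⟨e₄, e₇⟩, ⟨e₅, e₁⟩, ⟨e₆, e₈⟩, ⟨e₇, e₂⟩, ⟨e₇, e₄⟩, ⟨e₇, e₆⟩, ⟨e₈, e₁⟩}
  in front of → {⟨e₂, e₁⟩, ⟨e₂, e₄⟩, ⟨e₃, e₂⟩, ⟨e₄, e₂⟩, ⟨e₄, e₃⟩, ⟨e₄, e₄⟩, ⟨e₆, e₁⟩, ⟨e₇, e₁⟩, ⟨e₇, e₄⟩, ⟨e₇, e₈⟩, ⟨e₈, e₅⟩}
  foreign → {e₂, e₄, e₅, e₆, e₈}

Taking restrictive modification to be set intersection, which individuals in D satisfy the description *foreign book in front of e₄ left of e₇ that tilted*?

⟦in front of e₄⟧ = {x : ⟨x, e₄⟩ ∈ ⟦in front of⟧} = {e₂, e₄, e₇}
⟦left of e₇⟧ = {x : ⟨x, e₇⟩ ∈ ⟦left of⟧} = {e₁, e₃, e₄}
⟦that tilted⟧ = ⟦tilted⟧ = {e₃, e₄, e₅, e₆, e₇, e₈}
⟦book⟧ = {e₃, e₄, e₅, e₆, e₇, e₈}
… ∩ ⟦in front of e₄⟧ = {e₃, e₄, e₅, e₆, e₇, e₈} ∩ {e₂, e₄, e₇} = {e₄, e₇}
… ∩ ⟦left of e₇⟧ = {e₄, e₇} ∩ {e₁, e₃, e₄} = {e₄}
… ∩ ⟦that tilted⟧ = {e₄} ∩ {e₃, e₄, e₅, e₆, e₇, e₈} = {e₄}
… ∩ ⟦foreign⟧ = {e₄} ∩ {e₂, e₄, e₅, e₆, e₈} = {e₄}
So ⟦foreign book in front of e₄ left of e₇ that tilted⟧ = {e₄}.

{e₄}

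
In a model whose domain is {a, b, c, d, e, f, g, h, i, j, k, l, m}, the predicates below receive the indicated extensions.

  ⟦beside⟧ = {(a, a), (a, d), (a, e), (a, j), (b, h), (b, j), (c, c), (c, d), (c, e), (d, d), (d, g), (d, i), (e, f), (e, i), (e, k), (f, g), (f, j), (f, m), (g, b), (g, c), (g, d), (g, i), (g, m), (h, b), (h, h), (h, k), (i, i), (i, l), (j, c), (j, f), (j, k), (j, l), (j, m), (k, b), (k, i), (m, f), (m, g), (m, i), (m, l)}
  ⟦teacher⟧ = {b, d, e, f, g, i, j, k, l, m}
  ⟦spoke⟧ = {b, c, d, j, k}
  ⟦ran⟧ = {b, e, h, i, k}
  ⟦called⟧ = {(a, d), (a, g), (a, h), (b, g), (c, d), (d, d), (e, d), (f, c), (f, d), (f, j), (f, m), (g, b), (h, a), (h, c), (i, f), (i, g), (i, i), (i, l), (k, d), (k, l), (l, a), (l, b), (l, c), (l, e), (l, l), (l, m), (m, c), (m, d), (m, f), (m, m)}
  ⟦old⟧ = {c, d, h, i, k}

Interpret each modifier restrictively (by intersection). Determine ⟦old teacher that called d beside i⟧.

⟦that called d⟧ = {x : ⟨x, d⟩ ∈ ⟦called⟧} = {a, c, d, e, f, k, m}
⟦beside i⟧ = {x : ⟨x, i⟩ ∈ ⟦beside⟧} = {d, e, g, i, k, m}
⟦teacher⟧ = {b, d, e, f, g, i, j, k, l, m}
… ∩ ⟦that called d⟧ = {b, d, e, f, g, i, j, k, l, m} ∩ {a, c, d, e, f, k, m} = {d, e, f, k, m}
… ∩ ⟦beside i⟧ = {d, e, f, k, m} ∩ {d, e, g, i, k, m} = {d, e, k, m}
… ∩ ⟦old⟧ = {d, e, k, m} ∩ {c, d, h, i, k} = {d, k}
So ⟦old teacher that called d beside i⟧ = {d, k}.

{d, k}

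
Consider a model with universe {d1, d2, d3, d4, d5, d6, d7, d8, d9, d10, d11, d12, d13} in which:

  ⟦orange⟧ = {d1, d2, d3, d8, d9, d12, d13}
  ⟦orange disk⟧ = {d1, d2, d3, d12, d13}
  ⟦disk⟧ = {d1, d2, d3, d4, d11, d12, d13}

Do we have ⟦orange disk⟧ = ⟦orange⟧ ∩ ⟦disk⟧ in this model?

⟦orange⟧ ∩ ⟦disk⟧ = {d1, d2, d3, d8, d9, d12, d13} ∩ {d1, d2, d3, d4, d11, d12, d13} = {d1, d2, d3, d12, d13}
Observed ⟦orange disk⟧ = {d1, d2, d3, d12, d13}.
These coincide, so the modifier is intersective here.

yes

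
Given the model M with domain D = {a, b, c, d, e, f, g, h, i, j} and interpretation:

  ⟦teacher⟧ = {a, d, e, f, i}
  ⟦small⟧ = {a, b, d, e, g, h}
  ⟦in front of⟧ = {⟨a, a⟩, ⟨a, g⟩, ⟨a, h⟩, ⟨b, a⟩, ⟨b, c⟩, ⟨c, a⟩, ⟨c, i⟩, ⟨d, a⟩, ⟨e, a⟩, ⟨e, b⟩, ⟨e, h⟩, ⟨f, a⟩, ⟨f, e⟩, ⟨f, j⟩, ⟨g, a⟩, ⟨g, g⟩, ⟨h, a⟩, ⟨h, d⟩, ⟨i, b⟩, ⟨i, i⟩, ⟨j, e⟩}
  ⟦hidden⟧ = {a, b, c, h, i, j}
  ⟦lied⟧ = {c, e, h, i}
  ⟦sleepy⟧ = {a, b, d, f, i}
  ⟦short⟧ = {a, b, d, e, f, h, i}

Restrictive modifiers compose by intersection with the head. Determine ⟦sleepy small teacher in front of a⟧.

{a, d}

⟦in front of a⟧ = {x : ⟨x, a⟩ ∈ ⟦in front of⟧} = {a, b, c, d, e, f, g, h}
⟦teacher⟧ = {a, d, e, f, i}
… ∩ ⟦in front of a⟧ = {a, d, e, f, i} ∩ {a, b, c, d, e, f, g, h} = {a, d, e, f}
… ∩ ⟦sleepy⟧ = {a, d, e, f} ∩ {a, b, d, f, i} = {a, d, f}
… ∩ ⟦small⟧ = {a, d, f} ∩ {a, b, d, e, g, h} = {a, d}
So ⟦sleepy small teacher in front of a⟧ = {a, d}.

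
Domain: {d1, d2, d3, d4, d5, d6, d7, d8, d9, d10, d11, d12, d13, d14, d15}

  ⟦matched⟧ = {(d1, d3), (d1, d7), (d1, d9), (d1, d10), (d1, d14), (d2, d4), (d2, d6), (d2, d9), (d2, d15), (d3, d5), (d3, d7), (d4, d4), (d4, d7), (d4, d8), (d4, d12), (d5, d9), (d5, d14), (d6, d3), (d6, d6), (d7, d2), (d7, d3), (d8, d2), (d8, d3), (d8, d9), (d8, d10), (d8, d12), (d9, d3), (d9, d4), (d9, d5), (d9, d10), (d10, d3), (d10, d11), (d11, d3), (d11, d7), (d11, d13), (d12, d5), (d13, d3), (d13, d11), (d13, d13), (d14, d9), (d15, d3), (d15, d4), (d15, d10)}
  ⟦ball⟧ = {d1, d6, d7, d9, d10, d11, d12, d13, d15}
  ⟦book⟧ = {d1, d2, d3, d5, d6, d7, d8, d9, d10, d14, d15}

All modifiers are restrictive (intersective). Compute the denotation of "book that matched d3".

⟦that matched d3⟧ = {x : ⟨x, d3⟩ ∈ ⟦matched⟧} = {d1, d6, d7, d8, d9, d10, d11, d13, d15}
⟦book⟧ = {d1, d2, d3, d5, d6, d7, d8, d9, d10, d14, d15}
… ∩ ⟦that matched d3⟧ = {d1, d2, d3, d5, d6, d7, d8, d9, d10, d14, d15} ∩ {d1, d6, d7, d8, d9, d10, d11, d13, d15} = {d1, d6, d7, d8, d9, d10, d15}
So ⟦book that matched d3⟧ = {d1, d6, d7, d8, d9, d10, d15}.

{d1, d6, d7, d8, d9, d10, d15}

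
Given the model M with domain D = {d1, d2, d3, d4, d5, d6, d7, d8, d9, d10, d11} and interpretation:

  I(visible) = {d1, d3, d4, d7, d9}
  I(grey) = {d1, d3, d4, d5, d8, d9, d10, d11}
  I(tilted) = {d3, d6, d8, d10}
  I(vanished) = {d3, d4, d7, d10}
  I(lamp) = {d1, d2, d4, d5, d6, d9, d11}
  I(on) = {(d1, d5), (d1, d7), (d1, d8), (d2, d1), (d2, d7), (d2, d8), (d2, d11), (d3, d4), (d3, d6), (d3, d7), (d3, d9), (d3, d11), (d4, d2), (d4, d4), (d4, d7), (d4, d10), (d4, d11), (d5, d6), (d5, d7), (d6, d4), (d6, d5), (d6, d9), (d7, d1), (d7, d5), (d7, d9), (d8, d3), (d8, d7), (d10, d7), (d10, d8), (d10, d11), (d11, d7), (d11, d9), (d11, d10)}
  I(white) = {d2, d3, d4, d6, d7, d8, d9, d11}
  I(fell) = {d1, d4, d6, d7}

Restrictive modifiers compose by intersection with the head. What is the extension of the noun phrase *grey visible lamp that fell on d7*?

{d1, d4}

⟦that fell⟧ = ⟦fell⟧ = {d1, d4, d6, d7}
⟦on d7⟧ = {x : ⟨x, d7⟩ ∈ ⟦on⟧} = {d1, d2, d3, d4, d5, d8, d10, d11}
⟦lamp⟧ = {d1, d2, d4, d5, d6, d9, d11}
… ∩ ⟦that fell⟧ = {d1, d2, d4, d5, d6, d9, d11} ∩ {d1, d4, d6, d7} = {d1, d4, d6}
… ∩ ⟦on d7⟧ = {d1, d4, d6} ∩ {d1, d2, d3, d4, d5, d8, d10, d11} = {d1, d4}
… ∩ ⟦grey⟧ = {d1, d4} ∩ {d1, d3, d4, d5, d8, d9, d10, d11} = {d1, d4}
… ∩ ⟦visible⟧ = {d1, d4} ∩ {d1, d3, d4, d7, d9} = {d1, d4}
So ⟦grey visible lamp that fell on d7⟧ = {d1, d4}.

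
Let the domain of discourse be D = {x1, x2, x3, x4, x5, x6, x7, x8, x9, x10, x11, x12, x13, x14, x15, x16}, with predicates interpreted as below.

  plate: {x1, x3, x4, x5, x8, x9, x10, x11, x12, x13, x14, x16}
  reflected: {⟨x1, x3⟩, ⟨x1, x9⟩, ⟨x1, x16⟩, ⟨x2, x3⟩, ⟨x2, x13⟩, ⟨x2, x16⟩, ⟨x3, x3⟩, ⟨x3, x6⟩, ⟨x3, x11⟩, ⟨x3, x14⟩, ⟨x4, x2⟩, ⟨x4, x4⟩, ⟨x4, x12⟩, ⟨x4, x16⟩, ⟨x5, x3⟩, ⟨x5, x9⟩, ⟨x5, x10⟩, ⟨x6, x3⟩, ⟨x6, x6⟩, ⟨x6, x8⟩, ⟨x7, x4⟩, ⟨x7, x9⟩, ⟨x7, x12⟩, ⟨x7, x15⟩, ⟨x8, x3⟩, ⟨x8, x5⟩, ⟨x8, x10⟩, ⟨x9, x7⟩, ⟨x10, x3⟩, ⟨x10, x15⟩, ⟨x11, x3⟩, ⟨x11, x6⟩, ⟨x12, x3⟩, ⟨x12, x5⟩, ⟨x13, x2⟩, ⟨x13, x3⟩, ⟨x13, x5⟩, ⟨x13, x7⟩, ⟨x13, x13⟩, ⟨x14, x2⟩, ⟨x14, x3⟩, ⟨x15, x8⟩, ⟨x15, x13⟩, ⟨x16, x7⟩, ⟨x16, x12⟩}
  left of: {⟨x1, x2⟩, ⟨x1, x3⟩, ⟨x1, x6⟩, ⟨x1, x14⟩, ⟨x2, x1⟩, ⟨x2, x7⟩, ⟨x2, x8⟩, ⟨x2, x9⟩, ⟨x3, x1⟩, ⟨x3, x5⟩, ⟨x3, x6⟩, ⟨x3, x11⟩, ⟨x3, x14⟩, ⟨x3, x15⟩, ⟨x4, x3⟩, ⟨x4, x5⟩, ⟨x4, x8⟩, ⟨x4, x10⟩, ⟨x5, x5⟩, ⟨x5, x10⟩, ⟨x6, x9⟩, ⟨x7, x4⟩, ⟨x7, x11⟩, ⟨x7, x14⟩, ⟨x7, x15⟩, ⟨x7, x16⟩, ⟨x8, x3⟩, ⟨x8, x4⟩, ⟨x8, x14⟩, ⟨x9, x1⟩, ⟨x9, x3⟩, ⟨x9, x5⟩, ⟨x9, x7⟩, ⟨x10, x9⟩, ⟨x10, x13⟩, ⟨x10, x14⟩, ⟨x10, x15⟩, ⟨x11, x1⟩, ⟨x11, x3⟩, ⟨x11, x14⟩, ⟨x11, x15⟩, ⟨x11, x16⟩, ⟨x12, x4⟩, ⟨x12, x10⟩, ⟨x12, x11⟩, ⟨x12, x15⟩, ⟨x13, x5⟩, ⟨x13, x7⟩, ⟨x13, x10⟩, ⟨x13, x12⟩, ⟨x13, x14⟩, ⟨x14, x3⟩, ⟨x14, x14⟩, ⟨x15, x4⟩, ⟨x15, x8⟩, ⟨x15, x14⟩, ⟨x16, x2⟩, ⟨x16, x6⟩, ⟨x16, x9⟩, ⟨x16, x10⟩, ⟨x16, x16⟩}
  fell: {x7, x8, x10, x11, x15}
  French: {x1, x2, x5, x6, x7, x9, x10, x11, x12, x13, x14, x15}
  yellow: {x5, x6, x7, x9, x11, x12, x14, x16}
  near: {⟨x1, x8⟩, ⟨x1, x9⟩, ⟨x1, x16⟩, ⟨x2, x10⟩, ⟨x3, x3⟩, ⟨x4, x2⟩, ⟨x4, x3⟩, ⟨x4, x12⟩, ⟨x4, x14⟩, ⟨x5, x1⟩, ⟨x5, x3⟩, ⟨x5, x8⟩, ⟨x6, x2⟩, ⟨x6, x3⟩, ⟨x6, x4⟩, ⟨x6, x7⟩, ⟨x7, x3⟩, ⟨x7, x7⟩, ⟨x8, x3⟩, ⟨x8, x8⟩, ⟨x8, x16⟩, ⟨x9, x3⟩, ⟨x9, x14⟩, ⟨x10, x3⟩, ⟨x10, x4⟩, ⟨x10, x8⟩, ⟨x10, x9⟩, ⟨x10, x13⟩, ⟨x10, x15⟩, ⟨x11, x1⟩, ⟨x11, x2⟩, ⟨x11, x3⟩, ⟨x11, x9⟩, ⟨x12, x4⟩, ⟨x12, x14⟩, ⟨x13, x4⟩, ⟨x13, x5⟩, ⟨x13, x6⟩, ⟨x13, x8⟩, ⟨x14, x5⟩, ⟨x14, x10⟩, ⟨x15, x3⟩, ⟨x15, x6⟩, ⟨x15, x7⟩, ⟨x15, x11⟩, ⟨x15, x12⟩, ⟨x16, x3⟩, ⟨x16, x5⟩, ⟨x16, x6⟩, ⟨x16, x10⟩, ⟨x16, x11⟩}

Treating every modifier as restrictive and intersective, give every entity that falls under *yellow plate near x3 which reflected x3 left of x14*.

⟦near x3⟧ = {x : ⟨x, x3⟩ ∈ ⟦near⟧} = {x3, x4, x5, x6, x7, x8, x9, x10, x11, x15, x16}
⟦which reflected x3⟧ = {x : ⟨x, x3⟩ ∈ ⟦reflected⟧} = {x1, x2, x3, x5, x6, x8, x10, x11, x12, x13, x14}
⟦left of x14⟧ = {x : ⟨x, x14⟩ ∈ ⟦left of⟧} = {x1, x3, x7, x8, x10, x11, x13, x14, x15}
⟦plate⟧ = {x1, x3, x4, x5, x8, x9, x10, x11, x12, x13, x14, x16}
… ∩ ⟦near x3⟧ = {x1, x3, x4, x5, x8, x9, x10, x11, x12, x13, x14, x16} ∩ {x3, x4, x5, x6, x7, x8, x9, x10, x11, x15, x16} = {x3, x4, x5, x8, x9, x10, x11, x16}
… ∩ ⟦which reflected x3⟧ = {x3, x4, x5, x8, x9, x10, x11, x16} ∩ {x1, x2, x3, x5, x6, x8, x10, x11, x12, x13, x14} = {x3, x5, x8, x10, x11}
… ∩ ⟦left of x14⟧ = {x3, x5, x8, x10, x11} ∩ {x1, x3, x7, x8, x10, x11, x13, x14, x15} = {x3, x8, x10, x11}
… ∩ ⟦yellow⟧ = {x3, x8, x10, x11} ∩ {x5, x6, x7, x9, x11, x12, x14, x16} = {x11}
So ⟦yellow plate near x3 which reflected x3 left of x14⟧ = {x11}.

{x11}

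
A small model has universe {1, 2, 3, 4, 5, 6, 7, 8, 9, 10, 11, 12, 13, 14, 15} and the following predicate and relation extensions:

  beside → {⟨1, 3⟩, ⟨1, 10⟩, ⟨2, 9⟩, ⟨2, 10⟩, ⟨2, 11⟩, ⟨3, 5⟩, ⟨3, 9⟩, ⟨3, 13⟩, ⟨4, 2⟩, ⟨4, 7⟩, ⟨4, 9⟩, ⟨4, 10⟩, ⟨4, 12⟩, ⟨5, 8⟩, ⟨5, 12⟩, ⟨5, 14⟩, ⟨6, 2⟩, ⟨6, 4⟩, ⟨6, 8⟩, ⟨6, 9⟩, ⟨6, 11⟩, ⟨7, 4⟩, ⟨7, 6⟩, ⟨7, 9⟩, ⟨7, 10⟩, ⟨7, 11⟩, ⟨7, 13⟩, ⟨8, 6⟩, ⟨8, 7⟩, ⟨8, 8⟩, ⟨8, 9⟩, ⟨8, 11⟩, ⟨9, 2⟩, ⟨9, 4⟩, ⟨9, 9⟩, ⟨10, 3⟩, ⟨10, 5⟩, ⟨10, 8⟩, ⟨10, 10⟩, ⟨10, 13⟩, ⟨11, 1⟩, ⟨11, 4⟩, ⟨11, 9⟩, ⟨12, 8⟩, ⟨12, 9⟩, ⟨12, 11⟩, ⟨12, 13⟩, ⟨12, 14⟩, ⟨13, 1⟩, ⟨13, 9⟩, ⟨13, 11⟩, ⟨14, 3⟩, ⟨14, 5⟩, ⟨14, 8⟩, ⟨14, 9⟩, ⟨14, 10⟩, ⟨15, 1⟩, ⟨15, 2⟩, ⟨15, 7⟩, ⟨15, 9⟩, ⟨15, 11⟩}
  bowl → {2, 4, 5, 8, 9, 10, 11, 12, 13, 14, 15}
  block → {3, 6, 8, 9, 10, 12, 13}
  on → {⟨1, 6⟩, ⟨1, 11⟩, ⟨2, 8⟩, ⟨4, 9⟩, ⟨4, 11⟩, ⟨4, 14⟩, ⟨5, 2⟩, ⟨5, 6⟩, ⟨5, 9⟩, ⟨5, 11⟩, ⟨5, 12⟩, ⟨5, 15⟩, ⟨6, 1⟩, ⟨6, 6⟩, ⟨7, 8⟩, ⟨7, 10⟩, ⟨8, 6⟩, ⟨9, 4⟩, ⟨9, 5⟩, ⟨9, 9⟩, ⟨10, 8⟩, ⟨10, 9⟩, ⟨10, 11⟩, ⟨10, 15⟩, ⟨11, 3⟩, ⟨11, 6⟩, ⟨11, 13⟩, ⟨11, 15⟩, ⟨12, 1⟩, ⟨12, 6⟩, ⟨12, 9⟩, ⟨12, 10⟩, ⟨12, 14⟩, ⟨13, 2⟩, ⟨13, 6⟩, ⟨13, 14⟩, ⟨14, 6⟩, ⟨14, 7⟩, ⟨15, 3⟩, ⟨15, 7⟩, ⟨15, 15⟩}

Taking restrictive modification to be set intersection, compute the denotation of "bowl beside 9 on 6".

{8, 11, 12, 13, 14}

⟦beside 9⟧ = {x : ⟨x, 9⟩ ∈ ⟦beside⟧} = {2, 3, 4, 6, 7, 8, 9, 11, 12, 13, 14, 15}
⟦on 6⟧ = {x : ⟨x, 6⟩ ∈ ⟦on⟧} = {1, 5, 6, 8, 11, 12, 13, 14}
⟦bowl⟧ = {2, 4, 5, 8, 9, 10, 11, 12, 13, 14, 15}
… ∩ ⟦beside 9⟧ = {2, 4, 5, 8, 9, 10, 11, 12, 13, 14, 15} ∩ {2, 3, 4, 6, 7, 8, 9, 11, 12, 13, 14, 15} = {2, 4, 8, 9, 11, 12, 13, 14, 15}
… ∩ ⟦on 6⟧ = {2, 4, 8, 9, 11, 12, 13, 14, 15} ∩ {1, 5, 6, 8, 11, 12, 13, 14} = {8, 11, 12, 13, 14}
So ⟦bowl beside 9 on 6⟧ = {8, 11, 12, 13, 14}.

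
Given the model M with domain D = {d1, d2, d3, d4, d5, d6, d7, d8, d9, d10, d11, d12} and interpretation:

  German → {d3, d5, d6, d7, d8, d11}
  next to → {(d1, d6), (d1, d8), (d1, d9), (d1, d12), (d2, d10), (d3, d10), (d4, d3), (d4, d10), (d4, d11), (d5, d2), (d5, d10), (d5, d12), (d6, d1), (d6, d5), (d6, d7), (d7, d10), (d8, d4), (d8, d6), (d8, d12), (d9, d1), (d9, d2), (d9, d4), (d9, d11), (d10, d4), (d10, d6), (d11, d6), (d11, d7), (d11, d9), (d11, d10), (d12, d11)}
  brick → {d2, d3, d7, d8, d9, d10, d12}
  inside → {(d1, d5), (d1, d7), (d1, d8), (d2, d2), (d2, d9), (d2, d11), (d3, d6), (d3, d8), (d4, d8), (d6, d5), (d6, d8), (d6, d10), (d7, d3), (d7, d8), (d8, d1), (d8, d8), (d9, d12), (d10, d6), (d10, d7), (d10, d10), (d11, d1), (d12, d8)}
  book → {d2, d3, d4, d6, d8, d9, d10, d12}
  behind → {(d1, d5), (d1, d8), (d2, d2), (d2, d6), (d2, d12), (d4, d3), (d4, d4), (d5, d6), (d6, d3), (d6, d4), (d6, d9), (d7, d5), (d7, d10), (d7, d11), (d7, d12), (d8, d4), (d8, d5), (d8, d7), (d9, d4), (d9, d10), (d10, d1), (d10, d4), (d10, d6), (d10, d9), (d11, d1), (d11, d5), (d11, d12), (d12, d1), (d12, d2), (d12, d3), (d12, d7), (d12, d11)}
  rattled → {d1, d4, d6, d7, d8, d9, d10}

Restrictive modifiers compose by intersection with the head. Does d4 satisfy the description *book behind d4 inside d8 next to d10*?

yes

⟦behind d4⟧ = {x : ⟨x, d4⟩ ∈ ⟦behind⟧} = {d4, d6, d8, d9, d10}
⟦inside d8⟧ = {x : ⟨x, d8⟩ ∈ ⟦inside⟧} = {d1, d3, d4, d6, d7, d8, d12}
⟦next to d10⟧ = {x : ⟨x, d10⟩ ∈ ⟦next to⟧} = {d2, d3, d4, d5, d7, d11}
⟦book⟧ = {d2, d3, d4, d6, d8, d9, d10, d12}
… ∩ ⟦behind d4⟧ = {d2, d3, d4, d6, d8, d9, d10, d12} ∩ {d4, d6, d8, d9, d10} = {d4, d6, d8, d9, d10}
… ∩ ⟦inside d8⟧ = {d4, d6, d8, d9, d10} ∩ {d1, d3, d4, d6, d7, d8, d12} = {d4, d6, d8}
… ∩ ⟦next to d10⟧ = {d4, d6, d8} ∩ {d2, d3, d4, d5, d7, d11} = {d4}
⟦book behind d4 inside d8 next to d10⟧ = {d4}; d4 ∈ this set.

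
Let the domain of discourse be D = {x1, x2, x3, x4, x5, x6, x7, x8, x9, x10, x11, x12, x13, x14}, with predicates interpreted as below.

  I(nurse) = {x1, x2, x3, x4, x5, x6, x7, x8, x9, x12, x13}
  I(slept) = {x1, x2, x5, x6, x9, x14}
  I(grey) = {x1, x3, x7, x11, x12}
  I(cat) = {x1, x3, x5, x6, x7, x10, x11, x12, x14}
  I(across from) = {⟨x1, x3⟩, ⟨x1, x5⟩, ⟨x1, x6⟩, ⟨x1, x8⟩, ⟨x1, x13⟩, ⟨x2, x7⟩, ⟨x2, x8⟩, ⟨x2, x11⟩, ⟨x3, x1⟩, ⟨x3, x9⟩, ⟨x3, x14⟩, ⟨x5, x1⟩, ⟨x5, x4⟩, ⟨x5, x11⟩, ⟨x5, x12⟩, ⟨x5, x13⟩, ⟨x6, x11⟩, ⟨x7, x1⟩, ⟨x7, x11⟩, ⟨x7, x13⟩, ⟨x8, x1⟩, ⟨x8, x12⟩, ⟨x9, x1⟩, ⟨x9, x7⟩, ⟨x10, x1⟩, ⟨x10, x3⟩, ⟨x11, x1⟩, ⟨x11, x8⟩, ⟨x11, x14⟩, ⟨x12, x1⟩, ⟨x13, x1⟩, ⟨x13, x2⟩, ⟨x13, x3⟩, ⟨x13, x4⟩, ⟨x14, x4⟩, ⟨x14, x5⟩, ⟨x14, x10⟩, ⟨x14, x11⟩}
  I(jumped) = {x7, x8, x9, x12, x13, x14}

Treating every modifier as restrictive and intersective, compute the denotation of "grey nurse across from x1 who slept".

{ }

⟦across from x1⟧ = {x : ⟨x, x1⟩ ∈ ⟦across from⟧} = {x3, x5, x7, x8, x9, x10, x11, x12, x13}
⟦who slept⟧ = ⟦slept⟧ = {x1, x2, x5, x6, x9, x14}
⟦nurse⟧ = {x1, x2, x3, x4, x5, x6, x7, x8, x9, x12, x13}
… ∩ ⟦across from x1⟧ = {x1, x2, x3, x4, x5, x6, x7, x8, x9, x12, x13} ∩ {x3, x5, x7, x8, x9, x10, x11, x12, x13} = {x3, x5, x7, x8, x9, x12, x13}
… ∩ ⟦who slept⟧ = {x3, x5, x7, x8, x9, x12, x13} ∩ {x1, x2, x5, x6, x9, x14} = {x5, x9}
… ∩ ⟦grey⟧ = {x5, x9} ∩ {x1, x3, x7, x11, x12} = ∅
So ⟦grey nurse across from x1 who slept⟧ = { }.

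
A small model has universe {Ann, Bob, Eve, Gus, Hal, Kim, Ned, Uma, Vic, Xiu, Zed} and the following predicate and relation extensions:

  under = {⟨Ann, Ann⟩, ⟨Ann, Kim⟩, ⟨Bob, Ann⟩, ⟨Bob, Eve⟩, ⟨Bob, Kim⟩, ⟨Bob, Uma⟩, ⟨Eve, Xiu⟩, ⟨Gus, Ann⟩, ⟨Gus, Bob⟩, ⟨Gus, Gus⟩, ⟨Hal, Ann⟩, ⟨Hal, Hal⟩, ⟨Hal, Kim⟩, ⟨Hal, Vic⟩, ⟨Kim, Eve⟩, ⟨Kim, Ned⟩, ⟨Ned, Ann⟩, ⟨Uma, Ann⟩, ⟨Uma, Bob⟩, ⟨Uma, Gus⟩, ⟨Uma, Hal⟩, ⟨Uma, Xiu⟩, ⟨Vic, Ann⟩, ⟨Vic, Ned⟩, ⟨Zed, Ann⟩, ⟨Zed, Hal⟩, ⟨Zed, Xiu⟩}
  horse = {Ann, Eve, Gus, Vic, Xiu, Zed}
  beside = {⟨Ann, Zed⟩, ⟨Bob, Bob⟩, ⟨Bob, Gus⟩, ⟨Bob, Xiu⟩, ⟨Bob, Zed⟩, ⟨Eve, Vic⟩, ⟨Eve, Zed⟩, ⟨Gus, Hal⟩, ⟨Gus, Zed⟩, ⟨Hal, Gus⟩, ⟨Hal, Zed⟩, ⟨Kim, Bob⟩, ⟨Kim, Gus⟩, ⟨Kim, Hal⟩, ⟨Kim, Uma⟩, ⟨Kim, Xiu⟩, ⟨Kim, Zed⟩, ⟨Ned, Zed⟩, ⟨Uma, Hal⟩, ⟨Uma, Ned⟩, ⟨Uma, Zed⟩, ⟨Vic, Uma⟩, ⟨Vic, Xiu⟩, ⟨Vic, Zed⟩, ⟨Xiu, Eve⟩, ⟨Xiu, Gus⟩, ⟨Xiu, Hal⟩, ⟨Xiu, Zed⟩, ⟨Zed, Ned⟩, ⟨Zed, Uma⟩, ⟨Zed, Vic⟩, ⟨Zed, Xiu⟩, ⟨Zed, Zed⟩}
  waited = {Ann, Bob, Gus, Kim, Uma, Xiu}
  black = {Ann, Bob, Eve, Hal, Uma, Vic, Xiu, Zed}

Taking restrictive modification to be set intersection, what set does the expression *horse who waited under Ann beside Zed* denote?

{Ann, Gus}

⟦who waited⟧ = ⟦waited⟧ = {Ann, Bob, Gus, Kim, Uma, Xiu}
⟦under Ann⟧ = {x : ⟨x, Ann⟩ ∈ ⟦under⟧} = {Ann, Bob, Gus, Hal, Ned, Uma, Vic, Zed}
⟦beside Zed⟧ = {x : ⟨x, Zed⟩ ∈ ⟦beside⟧} = {Ann, Bob, Eve, Gus, Hal, Kim, Ned, Uma, Vic, Xiu, Zed}
⟦horse⟧ = {Ann, Eve, Gus, Vic, Xiu, Zed}
… ∩ ⟦who waited⟧ = {Ann, Eve, Gus, Vic, Xiu, Zed} ∩ {Ann, Bob, Gus, Kim, Uma, Xiu} = {Ann, Gus, Xiu}
… ∩ ⟦under Ann⟧ = {Ann, Gus, Xiu} ∩ {Ann, Bob, Gus, Hal, Ned, Uma, Vic, Zed} = {Ann, Gus}
… ∩ ⟦beside Zed⟧ = {Ann, Gus} ∩ {Ann, Bob, Eve, Gus, Hal, Kim, Ned, Uma, Vic, Xiu, Zed} = {Ann, Gus}
So ⟦horse who waited under Ann beside Zed⟧ = {Ann, Gus}.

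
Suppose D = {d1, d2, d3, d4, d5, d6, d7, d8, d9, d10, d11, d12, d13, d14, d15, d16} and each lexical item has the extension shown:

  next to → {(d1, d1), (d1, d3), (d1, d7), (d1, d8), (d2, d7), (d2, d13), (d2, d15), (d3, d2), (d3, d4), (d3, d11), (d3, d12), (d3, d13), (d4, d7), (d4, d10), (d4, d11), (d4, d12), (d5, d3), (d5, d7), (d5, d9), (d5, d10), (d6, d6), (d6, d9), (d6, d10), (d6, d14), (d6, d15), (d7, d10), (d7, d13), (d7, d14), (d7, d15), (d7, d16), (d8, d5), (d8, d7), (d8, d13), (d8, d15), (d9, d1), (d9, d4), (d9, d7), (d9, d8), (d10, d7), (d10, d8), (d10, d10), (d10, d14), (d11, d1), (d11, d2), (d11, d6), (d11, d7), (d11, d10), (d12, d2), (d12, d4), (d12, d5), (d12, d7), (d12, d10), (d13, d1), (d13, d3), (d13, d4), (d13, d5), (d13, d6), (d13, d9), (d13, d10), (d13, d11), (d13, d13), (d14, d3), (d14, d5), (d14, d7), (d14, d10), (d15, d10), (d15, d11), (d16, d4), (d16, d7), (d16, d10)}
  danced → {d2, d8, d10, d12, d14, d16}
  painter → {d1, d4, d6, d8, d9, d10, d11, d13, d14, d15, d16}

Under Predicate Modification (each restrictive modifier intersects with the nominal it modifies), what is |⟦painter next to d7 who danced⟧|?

⟦next to d7⟧ = {x : ⟨x, d7⟩ ∈ ⟦next to⟧} = {d1, d2, d4, d5, d8, d9, d10, d11, d12, d14, d16}
⟦who danced⟧ = ⟦danced⟧ = {d2, d8, d10, d12, d14, d16}
⟦painter⟧ = {d1, d4, d6, d8, d9, d10, d11, d13, d14, d15, d16}
… ∩ ⟦next to d7⟧ = {d1, d4, d6, d8, d9, d10, d11, d13, d14, d15, d16} ∩ {d1, d2, d4, d5, d8, d9, d10, d11, d12, d14, d16} = {d1, d4, d8, d9, d10, d11, d14, d16}
… ∩ ⟦who danced⟧ = {d1, d4, d8, d9, d10, d11, d14, d16} ∩ {d2, d8, d10, d12, d14, d16} = {d8, d10, d14, d16}
⟦painter next to d7 who danced⟧ = {d8, d10, d14, d16}, so the cardinality is 4.

4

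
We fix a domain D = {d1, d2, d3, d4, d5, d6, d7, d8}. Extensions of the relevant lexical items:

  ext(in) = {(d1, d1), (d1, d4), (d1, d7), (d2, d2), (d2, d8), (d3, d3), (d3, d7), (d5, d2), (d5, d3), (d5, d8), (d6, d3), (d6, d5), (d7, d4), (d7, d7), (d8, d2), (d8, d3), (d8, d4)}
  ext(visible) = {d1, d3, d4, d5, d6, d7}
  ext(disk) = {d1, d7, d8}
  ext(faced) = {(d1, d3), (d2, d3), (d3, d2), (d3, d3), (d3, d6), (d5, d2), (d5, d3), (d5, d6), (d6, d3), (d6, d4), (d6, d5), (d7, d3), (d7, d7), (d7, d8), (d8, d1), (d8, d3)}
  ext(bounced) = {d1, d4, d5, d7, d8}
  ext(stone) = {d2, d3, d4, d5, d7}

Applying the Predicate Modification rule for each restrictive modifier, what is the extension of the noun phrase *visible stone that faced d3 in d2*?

⟦that faced d3⟧ = {x : ⟨x, d3⟩ ∈ ⟦faced⟧} = {d1, d2, d3, d5, d6, d7, d8}
⟦in d2⟧ = {x : ⟨x, d2⟩ ∈ ⟦in⟧} = {d2, d5, d8}
⟦stone⟧ = {d2, d3, d4, d5, d7}
… ∩ ⟦that faced d3⟧ = {d2, d3, d4, d5, d7} ∩ {d1, d2, d3, d5, d6, d7, d8} = {d2, d3, d5, d7}
… ∩ ⟦in d2⟧ = {d2, d3, d5, d7} ∩ {d2, d5, d8} = {d2, d5}
… ∩ ⟦visible⟧ = {d2, d5} ∩ {d1, d3, d4, d5, d6, d7} = {d5}
So ⟦visible stone that faced d3 in d2⟧ = {d5}.

{d5}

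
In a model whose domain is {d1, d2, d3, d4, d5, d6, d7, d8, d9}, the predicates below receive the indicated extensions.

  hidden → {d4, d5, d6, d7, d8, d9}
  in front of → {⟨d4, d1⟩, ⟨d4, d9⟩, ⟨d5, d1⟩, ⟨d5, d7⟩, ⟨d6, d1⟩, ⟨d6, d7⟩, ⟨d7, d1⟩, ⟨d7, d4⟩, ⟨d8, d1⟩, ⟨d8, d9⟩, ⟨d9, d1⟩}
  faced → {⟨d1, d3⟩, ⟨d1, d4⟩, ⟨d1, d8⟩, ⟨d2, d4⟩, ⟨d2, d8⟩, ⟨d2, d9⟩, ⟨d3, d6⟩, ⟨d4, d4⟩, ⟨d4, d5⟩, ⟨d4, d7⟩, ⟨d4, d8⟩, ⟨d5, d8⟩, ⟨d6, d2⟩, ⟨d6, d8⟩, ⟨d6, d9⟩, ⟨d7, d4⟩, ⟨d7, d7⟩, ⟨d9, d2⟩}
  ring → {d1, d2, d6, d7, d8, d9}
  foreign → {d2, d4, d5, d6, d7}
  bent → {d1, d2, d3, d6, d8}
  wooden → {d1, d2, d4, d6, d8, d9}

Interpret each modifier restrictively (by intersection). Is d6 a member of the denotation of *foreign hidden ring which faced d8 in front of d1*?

yes

⟦which faced d8⟧ = {x : ⟨x, d8⟩ ∈ ⟦faced⟧} = {d1, d2, d4, d5, d6}
⟦in front of d1⟧ = {x : ⟨x, d1⟩ ∈ ⟦in front of⟧} = {d4, d5, d6, d7, d8, d9}
⟦ring⟧ = {d1, d2, d6, d7, d8, d9}
… ∩ ⟦which faced d8⟧ = {d1, d2, d6, d7, d8, d9} ∩ {d1, d2, d4, d5, d6} = {d1, d2, d6}
… ∩ ⟦in front of d1⟧ = {d1, d2, d6} ∩ {d4, d5, d6, d7, d8, d9} = {d6}
… ∩ ⟦foreign⟧ = {d6} ∩ {d2, d4, d5, d6, d7} = {d6}
… ∩ ⟦hidden⟧ = {d6} ∩ {d4, d5, d6, d7, d8, d9} = {d6}
⟦foreign hidden ring which faced d8 in front of d1⟧ = {d6}; d6 ∈ this set.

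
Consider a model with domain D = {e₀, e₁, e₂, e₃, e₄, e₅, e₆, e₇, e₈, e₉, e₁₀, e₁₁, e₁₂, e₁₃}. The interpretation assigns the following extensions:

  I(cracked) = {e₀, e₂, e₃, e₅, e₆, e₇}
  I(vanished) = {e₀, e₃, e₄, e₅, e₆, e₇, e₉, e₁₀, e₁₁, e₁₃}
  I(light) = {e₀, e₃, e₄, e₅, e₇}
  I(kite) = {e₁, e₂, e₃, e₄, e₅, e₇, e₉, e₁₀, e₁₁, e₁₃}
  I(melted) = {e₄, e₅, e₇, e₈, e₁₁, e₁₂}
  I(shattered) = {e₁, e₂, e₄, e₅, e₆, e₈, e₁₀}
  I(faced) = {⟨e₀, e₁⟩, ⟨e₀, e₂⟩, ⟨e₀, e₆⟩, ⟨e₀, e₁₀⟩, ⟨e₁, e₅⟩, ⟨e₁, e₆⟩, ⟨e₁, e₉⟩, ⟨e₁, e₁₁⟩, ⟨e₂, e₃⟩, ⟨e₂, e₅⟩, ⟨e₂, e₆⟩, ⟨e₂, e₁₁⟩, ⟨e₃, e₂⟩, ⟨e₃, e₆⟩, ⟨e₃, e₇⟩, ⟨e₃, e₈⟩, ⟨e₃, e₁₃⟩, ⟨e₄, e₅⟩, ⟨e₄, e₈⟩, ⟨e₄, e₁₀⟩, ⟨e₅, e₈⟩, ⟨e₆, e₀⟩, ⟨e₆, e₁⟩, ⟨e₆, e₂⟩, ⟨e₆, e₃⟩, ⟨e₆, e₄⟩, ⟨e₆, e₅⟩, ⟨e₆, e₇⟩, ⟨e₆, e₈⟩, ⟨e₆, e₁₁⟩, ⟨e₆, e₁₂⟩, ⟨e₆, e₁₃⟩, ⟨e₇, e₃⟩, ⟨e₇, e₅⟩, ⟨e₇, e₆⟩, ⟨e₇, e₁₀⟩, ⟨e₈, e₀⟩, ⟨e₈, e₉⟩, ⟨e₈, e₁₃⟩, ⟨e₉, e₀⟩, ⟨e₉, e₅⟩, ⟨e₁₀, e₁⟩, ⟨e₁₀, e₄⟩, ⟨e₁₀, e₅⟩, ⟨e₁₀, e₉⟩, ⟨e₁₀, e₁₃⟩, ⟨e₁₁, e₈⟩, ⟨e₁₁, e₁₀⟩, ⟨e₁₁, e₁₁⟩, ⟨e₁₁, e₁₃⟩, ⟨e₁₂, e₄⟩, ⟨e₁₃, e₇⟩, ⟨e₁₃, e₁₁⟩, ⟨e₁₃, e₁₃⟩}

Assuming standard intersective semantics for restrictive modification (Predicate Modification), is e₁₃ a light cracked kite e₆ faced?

no

⟦e₆ faced⟧ = {x : ⟨e₆, x⟩ ∈ ⟦faced⟧} = {e₀, e₁, e₂, e₃, e₄, e₅, e₇, e₈, e₁₁, e₁₂, e₁₃}
⟦kite⟧ = {e₁, e₂, e₃, e₄, e₅, e₇, e₉, e₁₀, e₁₁, e₁₃}
… ∩ ⟦e₆ faced⟧ = {e₁, e₂, e₃, e₄, e₅, e₇, e₉, e₁₀, e₁₁, e₁₃} ∩ {e₀, e₁, e₂, e₃, e₄, e₅, e₇, e₈, e₁₁, e₁₂, e₁₃} = {e₁, e₂, e₃, e₄, e₅, e₇, e₁₁, e₁₃}
… ∩ ⟦light⟧ = {e₁, e₂, e₃, e₄, e₅, e₇, e₁₁, e₁₃} ∩ {e₀, e₃, e₄, e₅, e₇} = {e₃, e₄, e₅, e₇}
… ∩ ⟦cracked⟧ = {e₃, e₄, e₅, e₇} ∩ {e₀, e₂, e₃, e₅, e₆, e₇} = {e₃, e₅, e₇}
⟦light cracked kite e₆ faced⟧ = {e₃, e₅, e₇}; e₁₃ ∉ this set.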